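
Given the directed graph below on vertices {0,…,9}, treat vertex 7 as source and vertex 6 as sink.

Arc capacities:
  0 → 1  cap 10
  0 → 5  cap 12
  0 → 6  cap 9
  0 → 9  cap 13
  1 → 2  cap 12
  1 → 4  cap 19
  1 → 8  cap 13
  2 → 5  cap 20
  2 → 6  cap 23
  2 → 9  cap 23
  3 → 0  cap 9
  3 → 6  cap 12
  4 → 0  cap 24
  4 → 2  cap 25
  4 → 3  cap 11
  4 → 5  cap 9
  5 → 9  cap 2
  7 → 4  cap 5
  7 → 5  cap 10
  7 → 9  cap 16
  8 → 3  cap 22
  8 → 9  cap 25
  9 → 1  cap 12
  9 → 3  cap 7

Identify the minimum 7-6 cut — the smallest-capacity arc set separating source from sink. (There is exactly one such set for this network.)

augment #1: 7→4→0→6 push 5
augment #2: 7→9→3→6 push 7
augment #3: 7→9→1→2→6 push 9
augment #4: 7→5→9→1→2→6 push 2
max flow = 23; residual-reachable set from 7 gives S-side
cut edges (S→T): {(5,9), (7,4), (7,9)} total cap 23

Min-cut arcs: {(5,9), (7,4), (7,9)} (total capacity 23)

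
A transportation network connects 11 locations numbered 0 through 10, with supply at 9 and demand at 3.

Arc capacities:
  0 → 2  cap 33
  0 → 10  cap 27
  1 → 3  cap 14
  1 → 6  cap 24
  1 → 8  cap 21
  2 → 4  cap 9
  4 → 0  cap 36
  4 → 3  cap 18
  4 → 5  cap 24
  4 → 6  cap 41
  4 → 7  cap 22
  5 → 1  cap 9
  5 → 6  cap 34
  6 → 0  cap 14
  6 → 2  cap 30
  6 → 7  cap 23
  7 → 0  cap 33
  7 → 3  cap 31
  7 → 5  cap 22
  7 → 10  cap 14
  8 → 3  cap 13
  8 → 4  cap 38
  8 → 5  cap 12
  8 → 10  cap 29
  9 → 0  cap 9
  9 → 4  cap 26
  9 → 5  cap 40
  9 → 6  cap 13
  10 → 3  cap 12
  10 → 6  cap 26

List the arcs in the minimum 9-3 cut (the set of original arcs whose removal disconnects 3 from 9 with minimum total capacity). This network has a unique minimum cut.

augment #1: 9→4→3 push 18
augment #2: 9→0→10→3 push 9
augment #3: 9→4→7→3 push 8
augment #4: 9→5→1→3 push 9
augment #5: 9→6→7→3 push 13
augment #6: 9→5→6→7→3 push 10
augment #7: 9→5→6→0→10→3 push 3
max flow = 70; residual-reachable set from 9 gives S-side
cut edges (S→T): {(4,3), (5,1), (7,3), (10,3)} total cap 70

Min-cut arcs: {(4,3), (5,1), (7,3), (10,3)} (total capacity 70)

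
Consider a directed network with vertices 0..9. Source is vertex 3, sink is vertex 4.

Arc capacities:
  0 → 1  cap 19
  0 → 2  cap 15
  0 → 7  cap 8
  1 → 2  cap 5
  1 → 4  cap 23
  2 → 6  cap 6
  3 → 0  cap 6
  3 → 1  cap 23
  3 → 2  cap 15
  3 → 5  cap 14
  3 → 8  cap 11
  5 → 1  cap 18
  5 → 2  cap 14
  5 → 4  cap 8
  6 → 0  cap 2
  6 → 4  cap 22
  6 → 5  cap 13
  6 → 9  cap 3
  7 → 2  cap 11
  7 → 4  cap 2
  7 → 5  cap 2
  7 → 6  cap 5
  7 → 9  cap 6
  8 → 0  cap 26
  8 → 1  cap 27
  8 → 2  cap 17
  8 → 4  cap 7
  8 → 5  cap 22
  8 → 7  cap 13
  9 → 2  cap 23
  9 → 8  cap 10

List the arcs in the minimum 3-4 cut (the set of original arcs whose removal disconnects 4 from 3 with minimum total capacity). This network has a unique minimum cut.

Min-cut arcs: {(1,4), (2,6), (5,4), (7,4), (7,6), (8,4)} (total capacity 51)

augment #1: 3→1→4 push 23
augment #2: 3→5→4 push 8
augment #3: 3→8→4 push 7
augment #4: 3→0→7→4 push 2
augment #5: 3→2→6→4 push 6
augment #6: 3→0→7→6→4 push 4
augment #7: 3→8→7→6→4 push 1
max flow = 51; residual-reachable set from 3 gives S-side
cut edges (S→T): {(1,4), (2,6), (5,4), (7,4), (7,6), (8,4)} total cap 51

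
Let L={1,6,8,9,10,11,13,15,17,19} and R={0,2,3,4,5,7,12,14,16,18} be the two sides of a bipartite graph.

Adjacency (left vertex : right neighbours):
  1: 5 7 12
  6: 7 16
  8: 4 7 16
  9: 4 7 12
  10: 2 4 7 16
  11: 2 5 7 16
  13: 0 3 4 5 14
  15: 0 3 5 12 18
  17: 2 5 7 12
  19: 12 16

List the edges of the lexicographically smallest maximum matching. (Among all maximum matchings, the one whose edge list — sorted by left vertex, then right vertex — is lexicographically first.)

|M| = 8 (so the lex-smallest maximum matching has 8 edges)
process left vertices in ascending order; for each, take the smallest-labelled available neighbour that still permits 8 edges overall, or leave it unmatched if none does
lex-smallest matching: {1-5, 6-7, 8-4, 9-12, 10-2, 11-16, 13-0, 15-3}

Lex-smallest maximum matching: {(1,5), (6,7), (8,4), (9,12), (10,2), (11,16), (13,0), (15,3)}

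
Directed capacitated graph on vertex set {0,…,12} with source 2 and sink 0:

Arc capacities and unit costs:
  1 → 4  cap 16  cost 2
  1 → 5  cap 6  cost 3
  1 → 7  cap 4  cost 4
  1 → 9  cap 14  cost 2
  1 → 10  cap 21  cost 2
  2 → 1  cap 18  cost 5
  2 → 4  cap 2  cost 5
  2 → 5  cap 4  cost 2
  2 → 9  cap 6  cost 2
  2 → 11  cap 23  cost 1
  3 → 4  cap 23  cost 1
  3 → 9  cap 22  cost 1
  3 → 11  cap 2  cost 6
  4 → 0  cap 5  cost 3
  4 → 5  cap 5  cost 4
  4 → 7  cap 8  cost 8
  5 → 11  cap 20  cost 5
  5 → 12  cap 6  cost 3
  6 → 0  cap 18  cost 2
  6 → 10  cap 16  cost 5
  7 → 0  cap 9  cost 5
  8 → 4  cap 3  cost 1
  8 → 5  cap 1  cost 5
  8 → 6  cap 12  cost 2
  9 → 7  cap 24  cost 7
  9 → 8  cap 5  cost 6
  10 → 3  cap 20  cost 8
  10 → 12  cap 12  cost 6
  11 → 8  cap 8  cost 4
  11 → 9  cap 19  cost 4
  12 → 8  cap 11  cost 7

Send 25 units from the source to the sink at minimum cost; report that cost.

shortest-cost path #1: 2→4→0 push 2 @ unit cost 8 (adds 16)
shortest-cost path #2: 2→11→8→4→0 push 3 @ unit cost 9 (adds 27)
shortest-cost path #3: 2→11→8→6→0 push 5 @ unit cost 9 (adds 45)
shortest-cost path #4: 2→1→4→8→6→0 push 3 @ unit cost 10 (adds 30)
shortest-cost path #5: 2→9→8→6→0 push 4 @ unit cost 12 (adds 48)
shortest-cost path #6: 2→9→7→0 push 2 @ unit cost 14 (adds 28)
shortest-cost path #7: 2→1→7→0 push 4 @ unit cost 14 (adds 56)
shortest-cost path #8: 2→11→9→7→0 push 2 @ unit cost 17 (adds 34)
total cost = 284

Minimum cost for 25 units: 284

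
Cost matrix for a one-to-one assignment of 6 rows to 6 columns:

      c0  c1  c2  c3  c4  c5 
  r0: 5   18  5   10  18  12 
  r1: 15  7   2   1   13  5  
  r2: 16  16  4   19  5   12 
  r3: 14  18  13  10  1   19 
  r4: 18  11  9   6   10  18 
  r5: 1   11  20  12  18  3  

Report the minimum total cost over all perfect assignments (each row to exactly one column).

Minimum assignment cost: 25

optimal assignment: row0→col0 (cost 5), row1→col3 (cost 1), row2→col2 (cost 4), row3→col4 (cost 1), row4→col1 (cost 11), row5→col5 (cost 3)
total = 5 + 1 + 4 + 1 + 11 + 3 = 25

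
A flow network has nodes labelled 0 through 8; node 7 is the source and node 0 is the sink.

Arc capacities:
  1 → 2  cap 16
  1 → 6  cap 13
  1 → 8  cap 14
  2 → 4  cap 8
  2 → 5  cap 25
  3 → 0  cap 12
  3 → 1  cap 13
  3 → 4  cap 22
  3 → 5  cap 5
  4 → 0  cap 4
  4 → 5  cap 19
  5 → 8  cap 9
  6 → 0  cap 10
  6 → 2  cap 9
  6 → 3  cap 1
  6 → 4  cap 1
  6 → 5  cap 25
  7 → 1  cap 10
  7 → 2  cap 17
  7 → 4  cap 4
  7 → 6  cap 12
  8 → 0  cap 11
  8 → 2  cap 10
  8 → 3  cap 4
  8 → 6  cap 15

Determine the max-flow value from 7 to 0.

augment #1: 7→4→0 bottleneck 4, total now 4
augment #2: 7→6→0 bottleneck 10, total now 14
augment #3: 7→1→8→0 bottleneck 10, total now 24
augment #4: 7→6→3→0 bottleneck 1, total now 25
augment #5: 7→2→5→8→0 bottleneck 1, total now 26
augment #6: 7→2→5→8→3→0 bottleneck 4, total now 30

Maximum flow value: 30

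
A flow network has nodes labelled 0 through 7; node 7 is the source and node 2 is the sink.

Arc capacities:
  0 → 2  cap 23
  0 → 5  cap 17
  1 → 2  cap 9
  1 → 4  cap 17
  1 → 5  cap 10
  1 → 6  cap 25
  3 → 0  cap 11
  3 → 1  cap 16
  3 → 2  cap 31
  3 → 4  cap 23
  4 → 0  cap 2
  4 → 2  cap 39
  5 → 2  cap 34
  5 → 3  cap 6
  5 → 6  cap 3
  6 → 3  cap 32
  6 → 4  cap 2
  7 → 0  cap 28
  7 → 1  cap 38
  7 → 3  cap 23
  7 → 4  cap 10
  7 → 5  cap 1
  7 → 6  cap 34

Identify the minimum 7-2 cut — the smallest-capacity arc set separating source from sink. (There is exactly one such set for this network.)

augment #1: 7→0→2 push 23
augment #2: 7→1→2 push 9
augment #3: 7→3→2 push 23
augment #4: 7→4→2 push 10
augment #5: 7→5→2 push 1
augment #6: 7→0→5→2 push 5
augment #7: 7→1→4→2 push 17
augment #8: 7→1→5→2 push 10
augment #9: 7→6→3→2 push 8
augment #10: 7→6→4→2 push 2
augment #11: 7→6→3→4→2 push 10
augment #12: 7→6→3→0→5→2 push 11
augment #13: 7→6→3→4→0→5→2 push 1
max flow = 130; residual-reachable set from 7 gives S-side
cut edges (S→T): {(0,2), (0,5), (1,2), (1,5), (3,2), (4,2), (7,5)} total cap 130

Min-cut arcs: {(0,2), (0,5), (1,2), (1,5), (3,2), (4,2), (7,5)} (total capacity 130)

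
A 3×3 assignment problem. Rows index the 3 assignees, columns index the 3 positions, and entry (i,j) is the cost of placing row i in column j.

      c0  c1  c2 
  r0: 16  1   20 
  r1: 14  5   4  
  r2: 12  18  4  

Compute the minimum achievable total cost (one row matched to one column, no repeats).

optimal assignment: row0→col1 (cost 1), row1→col2 (cost 4), row2→col0 (cost 12)
total = 1 + 4 + 12 = 17

Minimum assignment cost: 17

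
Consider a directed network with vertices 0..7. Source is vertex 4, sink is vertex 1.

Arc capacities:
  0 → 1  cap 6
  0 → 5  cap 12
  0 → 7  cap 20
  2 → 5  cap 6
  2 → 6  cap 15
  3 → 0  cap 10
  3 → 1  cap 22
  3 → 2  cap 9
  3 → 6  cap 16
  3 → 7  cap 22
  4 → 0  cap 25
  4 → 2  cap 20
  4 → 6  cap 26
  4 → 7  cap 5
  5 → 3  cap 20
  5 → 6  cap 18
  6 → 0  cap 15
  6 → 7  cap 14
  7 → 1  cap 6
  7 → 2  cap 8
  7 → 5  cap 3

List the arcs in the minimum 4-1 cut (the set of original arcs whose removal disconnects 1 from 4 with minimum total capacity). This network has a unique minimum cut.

Min-cut arcs: {(0,1), (5,3), (7,1)} (total capacity 32)

augment #1: 4→0→1 push 6
augment #2: 4→7→1 push 5
augment #3: 4→0→7→1 push 1
augment #4: 4→0→5→3→1 push 12
augment #5: 4→2→5→3→1 push 6
augment #6: 4→0→7→5→3→1 push 2
max flow = 32; residual-reachable set from 4 gives S-side
cut edges (S→T): {(0,1), (5,3), (7,1)} total cap 32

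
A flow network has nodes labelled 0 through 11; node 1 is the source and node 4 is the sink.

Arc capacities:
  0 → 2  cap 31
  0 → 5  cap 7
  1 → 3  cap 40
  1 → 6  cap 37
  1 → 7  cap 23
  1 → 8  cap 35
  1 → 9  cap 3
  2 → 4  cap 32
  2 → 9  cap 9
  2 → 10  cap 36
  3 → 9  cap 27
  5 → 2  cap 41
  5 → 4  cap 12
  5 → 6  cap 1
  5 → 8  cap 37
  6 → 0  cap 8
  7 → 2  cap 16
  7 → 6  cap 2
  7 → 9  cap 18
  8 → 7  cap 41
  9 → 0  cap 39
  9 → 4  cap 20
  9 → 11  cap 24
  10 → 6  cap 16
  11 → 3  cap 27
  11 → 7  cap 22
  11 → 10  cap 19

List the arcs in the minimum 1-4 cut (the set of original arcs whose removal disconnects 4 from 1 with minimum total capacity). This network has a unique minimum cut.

augment #1: 1→9→4 push 3
augment #2: 1→3→9→4 push 17
augment #3: 1→7→2→4 push 16
augment #4: 1→6→0→2→4 push 8
augment #5: 1→3→9→0→2→4 push 8
augment #6: 1→3→9→0→5→4 push 2
augment #7: 1→7→9→0→5→4 push 5
max flow = 59; residual-reachable set from 1 gives S-side
cut edges (S→T): {(0,5), (2,4), (9,4)} total cap 59

Min-cut arcs: {(0,5), (2,4), (9,4)} (total capacity 59)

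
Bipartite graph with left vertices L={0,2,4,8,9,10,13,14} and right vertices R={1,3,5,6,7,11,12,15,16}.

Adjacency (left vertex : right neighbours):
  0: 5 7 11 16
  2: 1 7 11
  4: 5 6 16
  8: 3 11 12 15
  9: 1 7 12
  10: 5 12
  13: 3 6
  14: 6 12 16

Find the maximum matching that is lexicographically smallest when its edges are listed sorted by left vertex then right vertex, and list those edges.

Lex-smallest maximum matching: {(0,5), (2,1), (4,6), (8,11), (9,7), (10,12), (13,3), (14,16)}

|M| = 8 (so the lex-smallest maximum matching has 8 edges)
process left vertices in ascending order; for each, take the smallest-labelled available neighbour that still permits 8 edges overall, or leave it unmatched if none does
lex-smallest matching: {0-5, 2-1, 4-6, 8-11, 9-7, 10-12, 13-3, 14-16}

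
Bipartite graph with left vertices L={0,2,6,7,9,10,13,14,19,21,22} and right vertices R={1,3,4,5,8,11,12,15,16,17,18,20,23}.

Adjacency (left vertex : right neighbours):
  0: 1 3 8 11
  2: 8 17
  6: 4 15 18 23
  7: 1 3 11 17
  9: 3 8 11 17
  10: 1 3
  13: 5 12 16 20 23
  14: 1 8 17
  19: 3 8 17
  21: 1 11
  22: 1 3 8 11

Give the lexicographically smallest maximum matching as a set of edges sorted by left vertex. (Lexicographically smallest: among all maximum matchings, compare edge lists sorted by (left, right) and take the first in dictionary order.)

|M| = 7 (so the lex-smallest maximum matching has 7 edges)
process left vertices in ascending order; for each, take the smallest-labelled available neighbour that still permits 7 edges overall, or leave it unmatched if none does
lex-smallest matching: {0-1, 2-8, 6-4, 7-3, 9-11, 13-5, 14-17}

Lex-smallest maximum matching: {(0,1), (2,8), (6,4), (7,3), (9,11), (13,5), (14,17)}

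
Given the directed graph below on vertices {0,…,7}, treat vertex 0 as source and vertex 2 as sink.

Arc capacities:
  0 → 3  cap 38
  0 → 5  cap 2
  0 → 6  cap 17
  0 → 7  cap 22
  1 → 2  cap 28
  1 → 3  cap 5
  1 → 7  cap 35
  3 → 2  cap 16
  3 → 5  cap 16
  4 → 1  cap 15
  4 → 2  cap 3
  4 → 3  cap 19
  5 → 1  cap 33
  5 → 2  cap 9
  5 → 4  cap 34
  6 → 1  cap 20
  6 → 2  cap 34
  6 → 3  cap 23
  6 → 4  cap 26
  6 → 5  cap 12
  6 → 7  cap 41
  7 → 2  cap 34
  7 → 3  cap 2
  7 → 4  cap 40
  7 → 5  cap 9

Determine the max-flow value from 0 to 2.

Maximum flow value: 73

augment #1: 0→3→2 bottleneck 16, total now 16
augment #2: 0→5→2 bottleneck 2, total now 18
augment #3: 0→6→2 bottleneck 17, total now 35
augment #4: 0→7→2 bottleneck 22, total now 57
augment #5: 0→3→5→2 bottleneck 7, total now 64
augment #6: 0→3→5→1→2 bottleneck 9, total now 73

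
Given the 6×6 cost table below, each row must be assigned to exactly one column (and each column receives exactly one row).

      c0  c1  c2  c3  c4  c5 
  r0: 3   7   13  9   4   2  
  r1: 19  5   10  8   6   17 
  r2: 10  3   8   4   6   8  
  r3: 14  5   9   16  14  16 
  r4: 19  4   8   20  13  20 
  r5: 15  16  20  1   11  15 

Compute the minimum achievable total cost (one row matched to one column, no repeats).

Minimum assignment cost: 31

one of 2 optimal assignments: row0→col0 (cost 3), row1→col4 (cost 6), row2→col5 (cost 8), row3→col1 (cost 5), row4→col2 (cost 8), row5→col3 (cost 1)
total = 3 + 6 + 8 + 5 + 8 + 1 = 31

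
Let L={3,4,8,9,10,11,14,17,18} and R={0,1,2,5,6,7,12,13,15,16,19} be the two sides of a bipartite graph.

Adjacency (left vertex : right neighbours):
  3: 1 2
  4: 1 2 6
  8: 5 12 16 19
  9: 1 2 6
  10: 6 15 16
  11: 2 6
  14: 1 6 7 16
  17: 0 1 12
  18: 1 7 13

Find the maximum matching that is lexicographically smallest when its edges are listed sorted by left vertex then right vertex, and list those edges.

Lex-smallest maximum matching: {(3,1), (4,2), (8,5), (9,6), (10,15), (14,7), (17,0), (18,13)}

|M| = 8 (so the lex-smallest maximum matching has 8 edges)
process left vertices in ascending order; for each, take the smallest-labelled available neighbour that still permits 8 edges overall, or leave it unmatched if none does
lex-smallest matching: {3-1, 4-2, 8-5, 9-6, 10-15, 14-7, 17-0, 18-13}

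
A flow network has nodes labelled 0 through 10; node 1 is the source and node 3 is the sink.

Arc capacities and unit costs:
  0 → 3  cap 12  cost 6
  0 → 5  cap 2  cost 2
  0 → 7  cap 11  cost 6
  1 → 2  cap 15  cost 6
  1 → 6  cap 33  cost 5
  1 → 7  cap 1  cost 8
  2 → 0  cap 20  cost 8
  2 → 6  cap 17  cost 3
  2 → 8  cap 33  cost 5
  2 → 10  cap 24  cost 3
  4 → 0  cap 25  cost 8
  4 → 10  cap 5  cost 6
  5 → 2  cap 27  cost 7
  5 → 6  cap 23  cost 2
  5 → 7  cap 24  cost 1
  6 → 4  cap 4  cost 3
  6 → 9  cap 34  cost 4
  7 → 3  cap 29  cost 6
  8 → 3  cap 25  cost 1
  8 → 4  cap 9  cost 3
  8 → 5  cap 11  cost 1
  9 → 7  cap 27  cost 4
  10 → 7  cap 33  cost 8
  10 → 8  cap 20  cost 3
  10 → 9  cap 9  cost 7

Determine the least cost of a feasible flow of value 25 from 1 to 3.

shortest-cost path #1: 1→2→8→3 push 15 @ unit cost 12 (adds 180)
shortest-cost path #2: 1→7→3 push 1 @ unit cost 14 (adds 14)
shortest-cost path #3: 1→6→4→10→8→3 push 4 @ unit cost 18 (adds 72)
shortest-cost path #4: 1→6→9→7→3 push 5 @ unit cost 19 (adds 95)
total cost = 361

Minimum cost for 25 units: 361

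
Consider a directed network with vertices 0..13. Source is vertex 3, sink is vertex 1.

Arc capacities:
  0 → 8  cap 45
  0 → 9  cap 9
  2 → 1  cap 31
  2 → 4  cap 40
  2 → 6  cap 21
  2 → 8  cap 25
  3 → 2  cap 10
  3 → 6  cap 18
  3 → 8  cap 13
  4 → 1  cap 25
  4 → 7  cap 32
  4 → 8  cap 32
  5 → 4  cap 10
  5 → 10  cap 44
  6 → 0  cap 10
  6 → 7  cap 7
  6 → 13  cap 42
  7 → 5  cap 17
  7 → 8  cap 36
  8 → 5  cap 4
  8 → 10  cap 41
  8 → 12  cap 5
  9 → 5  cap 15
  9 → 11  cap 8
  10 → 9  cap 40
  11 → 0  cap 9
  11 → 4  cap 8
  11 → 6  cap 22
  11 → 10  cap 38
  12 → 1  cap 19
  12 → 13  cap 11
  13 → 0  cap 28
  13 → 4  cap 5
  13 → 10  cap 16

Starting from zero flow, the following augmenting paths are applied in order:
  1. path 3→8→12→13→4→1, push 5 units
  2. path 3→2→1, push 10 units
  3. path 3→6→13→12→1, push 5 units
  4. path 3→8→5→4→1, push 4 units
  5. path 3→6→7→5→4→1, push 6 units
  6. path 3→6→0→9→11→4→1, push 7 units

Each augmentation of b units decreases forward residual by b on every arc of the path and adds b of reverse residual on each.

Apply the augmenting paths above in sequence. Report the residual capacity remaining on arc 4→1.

after path 1 (3→8→12→13→4→1, push 5): res(4,1)=20
after path 2 (3→2→1, push 10): res(4,1)=20
after path 3 (3→6→13→12→1, push 5): res(4,1)=20
after path 4 (3→8→5→4→1, push 4): res(4,1)=16
after path 5 (3→6→7→5→4→1, push 6): res(4,1)=10
after path 6 (3→6→0→9→11→4→1, push 7): res(4,1)=3

Residual capacity of (4,1): 3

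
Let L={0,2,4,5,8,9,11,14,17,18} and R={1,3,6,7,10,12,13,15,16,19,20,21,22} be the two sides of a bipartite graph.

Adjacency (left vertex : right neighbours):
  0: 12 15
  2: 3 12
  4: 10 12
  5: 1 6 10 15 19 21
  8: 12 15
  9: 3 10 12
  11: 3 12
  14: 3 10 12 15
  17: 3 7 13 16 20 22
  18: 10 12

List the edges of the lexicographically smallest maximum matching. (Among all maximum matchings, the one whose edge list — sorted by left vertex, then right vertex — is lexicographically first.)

Lex-smallest maximum matching: {(0,12), (2,3), (4,10), (5,1), (8,15), (17,7)}

|M| = 6 (so the lex-smallest maximum matching has 6 edges)
process left vertices in ascending order; for each, take the smallest-labelled available neighbour that still permits 6 edges overall, or leave it unmatched if none does
lex-smallest matching: {0-12, 2-3, 4-10, 5-1, 8-15, 17-7}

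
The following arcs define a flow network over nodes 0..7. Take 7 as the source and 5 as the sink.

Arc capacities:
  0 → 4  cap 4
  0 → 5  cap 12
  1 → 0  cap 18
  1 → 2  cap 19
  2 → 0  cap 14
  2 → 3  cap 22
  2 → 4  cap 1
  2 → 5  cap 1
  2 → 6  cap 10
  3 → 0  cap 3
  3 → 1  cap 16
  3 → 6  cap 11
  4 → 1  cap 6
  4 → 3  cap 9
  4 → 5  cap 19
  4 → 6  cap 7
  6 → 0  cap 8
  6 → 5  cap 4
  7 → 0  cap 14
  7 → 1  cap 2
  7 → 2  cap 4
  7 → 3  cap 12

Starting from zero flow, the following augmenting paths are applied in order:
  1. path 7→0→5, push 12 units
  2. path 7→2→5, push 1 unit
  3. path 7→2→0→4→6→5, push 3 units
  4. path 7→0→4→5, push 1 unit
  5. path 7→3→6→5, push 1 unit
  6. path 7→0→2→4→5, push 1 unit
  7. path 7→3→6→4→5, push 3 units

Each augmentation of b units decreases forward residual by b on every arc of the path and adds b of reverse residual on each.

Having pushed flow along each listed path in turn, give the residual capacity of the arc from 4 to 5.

after path 1 (7→0→5, push 12): res(4,5)=19
after path 2 (7→2→5, push 1): res(4,5)=19
after path 3 (7→2→0→4→6→5, push 3): res(4,5)=19
after path 4 (7→0→4→5, push 1): res(4,5)=18
after path 5 (7→3→6→5, push 1): res(4,5)=18
after path 6 (7→0→2→4→5, push 1): res(4,5)=17
after path 7 (7→3→6→4→5, push 3): res(4,5)=14

Residual capacity of (4,5): 14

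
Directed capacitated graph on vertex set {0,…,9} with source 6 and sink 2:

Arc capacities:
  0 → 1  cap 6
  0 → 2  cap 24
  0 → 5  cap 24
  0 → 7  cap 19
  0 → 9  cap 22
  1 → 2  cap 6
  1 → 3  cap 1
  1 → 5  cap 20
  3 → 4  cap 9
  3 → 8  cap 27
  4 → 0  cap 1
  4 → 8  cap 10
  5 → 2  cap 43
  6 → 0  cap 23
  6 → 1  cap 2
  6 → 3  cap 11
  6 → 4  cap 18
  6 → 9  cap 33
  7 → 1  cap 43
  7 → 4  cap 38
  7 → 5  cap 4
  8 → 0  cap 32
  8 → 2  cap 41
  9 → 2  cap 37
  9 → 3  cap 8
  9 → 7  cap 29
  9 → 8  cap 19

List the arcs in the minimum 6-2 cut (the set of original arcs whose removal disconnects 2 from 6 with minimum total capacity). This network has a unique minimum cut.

augment #1: 6→0→2 push 23
augment #2: 6→1→2 push 2
augment #3: 6→9→2 push 33
augment #4: 6→3→8→2 push 11
augment #5: 6→4→0→2 push 1
augment #6: 6→4→8→2 push 10
max flow = 80; residual-reachable set from 6 gives S-side
cut edges (S→T): {(4,0), (4,8), (6,0), (6,1), (6,3), (6,9)} total cap 80

Min-cut arcs: {(4,0), (4,8), (6,0), (6,1), (6,3), (6,9)} (total capacity 80)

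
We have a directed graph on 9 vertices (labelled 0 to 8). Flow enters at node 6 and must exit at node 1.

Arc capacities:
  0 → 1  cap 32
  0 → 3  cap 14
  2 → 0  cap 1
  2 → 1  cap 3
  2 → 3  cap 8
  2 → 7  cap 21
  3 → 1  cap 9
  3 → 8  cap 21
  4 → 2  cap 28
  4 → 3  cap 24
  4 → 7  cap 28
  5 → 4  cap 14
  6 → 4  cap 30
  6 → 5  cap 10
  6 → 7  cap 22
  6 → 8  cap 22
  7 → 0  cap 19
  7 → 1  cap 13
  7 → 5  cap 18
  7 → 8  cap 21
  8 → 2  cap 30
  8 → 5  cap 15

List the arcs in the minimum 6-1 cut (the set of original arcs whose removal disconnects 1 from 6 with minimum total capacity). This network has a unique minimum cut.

augment #1: 6→7→1 push 13
augment #2: 6→4→2→1 push 3
augment #3: 6→4→3→1 push 9
augment #4: 6→7→0→1 push 9
augment #5: 6→4→2→0→1 push 1
augment #6: 6→4→7→0→1 push 10
max flow = 45; residual-reachable set from 6 gives S-side
cut edges (S→T): {(2,0), (2,1), (3,1), (7,0), (7,1)} total cap 45

Min-cut arcs: {(2,0), (2,1), (3,1), (7,0), (7,1)} (total capacity 45)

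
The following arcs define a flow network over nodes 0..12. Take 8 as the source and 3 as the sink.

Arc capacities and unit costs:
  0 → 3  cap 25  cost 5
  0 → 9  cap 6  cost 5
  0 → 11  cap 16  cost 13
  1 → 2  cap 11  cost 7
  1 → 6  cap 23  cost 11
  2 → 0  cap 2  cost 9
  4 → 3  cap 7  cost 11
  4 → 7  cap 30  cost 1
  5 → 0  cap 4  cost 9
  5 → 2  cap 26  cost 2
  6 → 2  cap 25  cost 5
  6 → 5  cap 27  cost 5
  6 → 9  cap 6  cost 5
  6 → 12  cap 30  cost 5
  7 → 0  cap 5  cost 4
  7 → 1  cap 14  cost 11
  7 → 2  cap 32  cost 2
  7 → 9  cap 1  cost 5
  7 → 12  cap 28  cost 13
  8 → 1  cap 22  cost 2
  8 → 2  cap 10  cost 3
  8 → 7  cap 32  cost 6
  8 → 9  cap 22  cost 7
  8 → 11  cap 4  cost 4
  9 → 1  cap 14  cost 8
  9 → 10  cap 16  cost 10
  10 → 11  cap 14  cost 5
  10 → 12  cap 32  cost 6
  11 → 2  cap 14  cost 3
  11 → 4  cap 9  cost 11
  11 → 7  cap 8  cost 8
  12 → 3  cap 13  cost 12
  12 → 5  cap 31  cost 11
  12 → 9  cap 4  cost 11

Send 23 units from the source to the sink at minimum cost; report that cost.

Minimum cost for 23 units: 573

shortest-cost path #1: 8→7→0→3 push 5 @ unit cost 15 (adds 75)
shortest-cost path #2: 8→2→0→3 push 2 @ unit cost 17 (adds 34)
shortest-cost path #3: 8→11→4→3 push 4 @ unit cost 26 (adds 104)
shortest-cost path #4: 8→1→6→12→3 push 12 @ unit cost 30 (adds 360)
total cost = 573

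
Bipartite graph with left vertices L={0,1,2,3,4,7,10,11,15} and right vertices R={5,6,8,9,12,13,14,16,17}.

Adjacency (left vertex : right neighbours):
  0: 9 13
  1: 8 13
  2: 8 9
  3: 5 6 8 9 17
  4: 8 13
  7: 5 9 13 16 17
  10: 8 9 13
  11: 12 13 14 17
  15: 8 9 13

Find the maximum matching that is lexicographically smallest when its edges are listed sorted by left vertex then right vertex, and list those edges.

|M| = 6 (so the lex-smallest maximum matching has 6 edges)
process left vertices in ascending order; for each, take the smallest-labelled available neighbour that still permits 6 edges overall, or leave it unmatched if none does
lex-smallest matching: {0-9, 1-8, 3-5, 4-13, 7-16, 11-12}

Lex-smallest maximum matching: {(0,9), (1,8), (3,5), (4,13), (7,16), (11,12)}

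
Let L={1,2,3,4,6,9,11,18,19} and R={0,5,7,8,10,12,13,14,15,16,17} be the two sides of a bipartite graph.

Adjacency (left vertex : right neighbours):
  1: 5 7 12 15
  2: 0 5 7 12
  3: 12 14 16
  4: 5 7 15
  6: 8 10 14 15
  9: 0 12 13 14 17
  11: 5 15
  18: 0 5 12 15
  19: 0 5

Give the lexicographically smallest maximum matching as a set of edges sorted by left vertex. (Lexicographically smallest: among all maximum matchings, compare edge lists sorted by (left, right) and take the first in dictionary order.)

Lex-smallest maximum matching: {(1,5), (2,0), (3,14), (4,7), (6,8), (9,13), (11,15), (18,12)}

|M| = 8 (so the lex-smallest maximum matching has 8 edges)
process left vertices in ascending order; for each, take the smallest-labelled available neighbour that still permits 8 edges overall, or leave it unmatched if none does
lex-smallest matching: {1-5, 2-0, 3-14, 4-7, 6-8, 9-13, 11-15, 18-12}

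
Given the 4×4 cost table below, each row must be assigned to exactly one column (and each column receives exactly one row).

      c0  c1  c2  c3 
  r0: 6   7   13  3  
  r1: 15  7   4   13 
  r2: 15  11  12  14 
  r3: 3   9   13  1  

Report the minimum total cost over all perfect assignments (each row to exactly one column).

optimal assignment: row0→col3 (cost 3), row1→col2 (cost 4), row2→col1 (cost 11), row3→col0 (cost 3)
total = 3 + 4 + 11 + 3 = 21

Minimum assignment cost: 21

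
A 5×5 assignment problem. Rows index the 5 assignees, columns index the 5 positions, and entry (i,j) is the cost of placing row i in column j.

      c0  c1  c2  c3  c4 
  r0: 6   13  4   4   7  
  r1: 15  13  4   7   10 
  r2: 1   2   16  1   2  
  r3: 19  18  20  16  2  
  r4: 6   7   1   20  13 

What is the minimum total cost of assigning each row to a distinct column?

Minimum assignment cost: 18

one of 3 optimal assignments: row0→col0 (cost 6), row1→col3 (cost 7), row2→col1 (cost 2), row3→col4 (cost 2), row4→col2 (cost 1)
total = 6 + 7 + 2 + 2 + 1 = 18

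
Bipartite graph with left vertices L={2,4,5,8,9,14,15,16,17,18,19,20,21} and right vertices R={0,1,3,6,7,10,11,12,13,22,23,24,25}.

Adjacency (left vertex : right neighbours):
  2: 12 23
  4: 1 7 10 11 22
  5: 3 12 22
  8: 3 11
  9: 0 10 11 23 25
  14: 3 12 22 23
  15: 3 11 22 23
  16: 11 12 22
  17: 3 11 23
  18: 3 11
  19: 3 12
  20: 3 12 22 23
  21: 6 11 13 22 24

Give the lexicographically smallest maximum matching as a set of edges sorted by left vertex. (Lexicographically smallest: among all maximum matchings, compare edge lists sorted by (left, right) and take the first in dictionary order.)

|M| = 8 (so the lex-smallest maximum matching has 8 edges)
process left vertices in ascending order; for each, take the smallest-labelled available neighbour that still permits 8 edges overall, or leave it unmatched if none does
lex-smallest matching: {2-12, 4-1, 5-3, 8-11, 9-0, 14-22, 15-23, 21-6}

Lex-smallest maximum matching: {(2,12), (4,1), (5,3), (8,11), (9,0), (14,22), (15,23), (21,6)}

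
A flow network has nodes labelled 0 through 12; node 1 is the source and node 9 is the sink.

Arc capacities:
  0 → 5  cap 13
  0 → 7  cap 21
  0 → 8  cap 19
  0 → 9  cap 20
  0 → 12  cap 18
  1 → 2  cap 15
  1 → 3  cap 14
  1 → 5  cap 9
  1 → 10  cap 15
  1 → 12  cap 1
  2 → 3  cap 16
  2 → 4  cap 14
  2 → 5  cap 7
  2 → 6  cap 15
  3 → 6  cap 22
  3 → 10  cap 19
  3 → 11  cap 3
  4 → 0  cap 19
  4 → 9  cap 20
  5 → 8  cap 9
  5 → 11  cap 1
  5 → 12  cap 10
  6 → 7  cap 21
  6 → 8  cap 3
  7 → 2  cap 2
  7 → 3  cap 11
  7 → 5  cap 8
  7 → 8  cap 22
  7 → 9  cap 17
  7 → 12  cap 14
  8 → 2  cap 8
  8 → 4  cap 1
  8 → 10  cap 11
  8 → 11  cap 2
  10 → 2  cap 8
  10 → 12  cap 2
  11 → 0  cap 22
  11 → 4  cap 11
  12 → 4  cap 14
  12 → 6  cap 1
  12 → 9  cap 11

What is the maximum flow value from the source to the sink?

augment #1: 1→12→9 bottleneck 1, total now 1
augment #2: 1→2→4→9 bottleneck 14, total now 15
augment #3: 1→5→12→9 bottleneck 9, total now 24
augment #4: 1→10→12→9 bottleneck 1, total now 25
augment #5: 1→2→6→7→9 bottleneck 1, total now 26
augment #6: 1→3→6→7→9 bottleneck 14, total now 40
augment #7: 1→10→12→4→9 bottleneck 1, total now 41
augment #8: 1→10→2→6→7→9 bottleneck 2, total now 43
augment #9: 1→10→2→3→11→0→9 bottleneck 3, total now 46
augment #10: 1→10→2→5→8→4→9 bottleneck 1, total now 47
augment #11: 1→10→2→5→11→0→9 bottleneck 1, total now 48
augment #12: 1→10→2→5→12→4→9 bottleneck 1, total now 49

Maximum flow value: 49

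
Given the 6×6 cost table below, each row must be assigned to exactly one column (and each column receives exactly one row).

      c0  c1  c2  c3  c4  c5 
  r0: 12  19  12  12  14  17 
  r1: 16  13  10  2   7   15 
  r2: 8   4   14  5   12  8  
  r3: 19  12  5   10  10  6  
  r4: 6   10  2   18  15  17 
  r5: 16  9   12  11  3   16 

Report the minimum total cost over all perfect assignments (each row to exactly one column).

Minimum assignment cost: 29

optimal assignment: row0→col0 (cost 12), row1→col3 (cost 2), row2→col1 (cost 4), row3→col5 (cost 6), row4→col2 (cost 2), row5→col4 (cost 3)
total = 12 + 2 + 4 + 6 + 2 + 3 = 29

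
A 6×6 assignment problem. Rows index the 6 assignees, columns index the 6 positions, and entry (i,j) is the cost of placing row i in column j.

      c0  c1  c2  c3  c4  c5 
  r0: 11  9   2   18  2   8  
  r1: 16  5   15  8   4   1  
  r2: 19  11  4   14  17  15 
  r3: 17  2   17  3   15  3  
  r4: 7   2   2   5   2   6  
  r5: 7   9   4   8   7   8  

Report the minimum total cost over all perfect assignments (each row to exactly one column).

optimal assignment: row0→col4 (cost 2), row1→col5 (cost 1), row2→col2 (cost 4), row3→col3 (cost 3), row4→col1 (cost 2), row5→col0 (cost 7)
total = 2 + 1 + 4 + 3 + 2 + 7 = 19

Minimum assignment cost: 19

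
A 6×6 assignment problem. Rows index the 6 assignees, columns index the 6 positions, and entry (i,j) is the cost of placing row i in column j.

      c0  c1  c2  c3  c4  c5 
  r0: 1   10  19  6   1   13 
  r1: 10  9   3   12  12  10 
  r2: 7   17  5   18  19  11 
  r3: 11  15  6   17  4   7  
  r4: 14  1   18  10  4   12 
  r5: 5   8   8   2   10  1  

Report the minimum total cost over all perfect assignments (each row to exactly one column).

optimal assignment: row0→col4 (cost 1), row1→col2 (cost 3), row2→col0 (cost 7), row3→col5 (cost 7), row4→col1 (cost 1), row5→col3 (cost 2)
total = 1 + 3 + 7 + 7 + 1 + 2 = 21

Minimum assignment cost: 21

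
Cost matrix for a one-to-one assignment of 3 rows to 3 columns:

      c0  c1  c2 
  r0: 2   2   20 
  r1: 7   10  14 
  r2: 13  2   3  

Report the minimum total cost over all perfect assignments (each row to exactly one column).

optimal assignment: row0→col1 (cost 2), row1→col0 (cost 7), row2→col2 (cost 3)
total = 2 + 7 + 3 = 12

Minimum assignment cost: 12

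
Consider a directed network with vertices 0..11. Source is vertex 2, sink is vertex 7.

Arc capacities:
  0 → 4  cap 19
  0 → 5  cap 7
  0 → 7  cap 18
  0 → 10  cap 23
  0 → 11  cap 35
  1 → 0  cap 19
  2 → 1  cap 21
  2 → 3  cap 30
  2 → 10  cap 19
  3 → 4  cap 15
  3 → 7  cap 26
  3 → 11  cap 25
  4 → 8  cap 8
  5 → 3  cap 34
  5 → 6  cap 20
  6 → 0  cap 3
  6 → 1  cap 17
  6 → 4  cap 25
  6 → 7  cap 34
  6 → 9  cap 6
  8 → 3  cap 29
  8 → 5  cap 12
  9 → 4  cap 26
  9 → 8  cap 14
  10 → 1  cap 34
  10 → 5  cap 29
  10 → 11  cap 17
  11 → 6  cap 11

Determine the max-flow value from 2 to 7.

Maximum flow value: 68

augment #1: 2→3→7 bottleneck 26, total now 26
augment #2: 2→1→0→7 bottleneck 18, total now 44
augment #3: 2→3→11→6→7 bottleneck 4, total now 48
augment #4: 2→10→5→6→7 bottleneck 19, total now 67
augment #5: 2→1→0→5→6→7 bottleneck 1, total now 68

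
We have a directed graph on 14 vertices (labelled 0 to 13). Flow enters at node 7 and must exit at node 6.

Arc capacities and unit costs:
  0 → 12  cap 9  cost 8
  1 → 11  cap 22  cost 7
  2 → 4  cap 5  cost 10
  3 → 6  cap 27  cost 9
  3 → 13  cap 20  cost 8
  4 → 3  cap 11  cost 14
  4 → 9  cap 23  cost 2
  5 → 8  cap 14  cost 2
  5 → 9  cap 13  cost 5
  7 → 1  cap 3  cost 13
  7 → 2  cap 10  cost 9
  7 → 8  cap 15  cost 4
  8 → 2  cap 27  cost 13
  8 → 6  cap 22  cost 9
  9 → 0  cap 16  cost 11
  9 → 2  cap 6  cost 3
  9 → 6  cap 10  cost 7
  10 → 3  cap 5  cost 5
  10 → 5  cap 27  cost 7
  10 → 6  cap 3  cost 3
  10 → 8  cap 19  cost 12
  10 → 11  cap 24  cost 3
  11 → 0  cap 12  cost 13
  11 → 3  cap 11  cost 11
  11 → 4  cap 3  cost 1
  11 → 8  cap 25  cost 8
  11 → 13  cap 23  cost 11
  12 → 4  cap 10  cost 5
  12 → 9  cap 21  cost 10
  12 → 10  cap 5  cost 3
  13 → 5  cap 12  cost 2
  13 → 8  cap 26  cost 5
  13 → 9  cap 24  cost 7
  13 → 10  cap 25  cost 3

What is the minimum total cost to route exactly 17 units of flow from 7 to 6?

shortest-cost path #1: 7→8→6 push 15 @ unit cost 13 (adds 195)
shortest-cost path #2: 7→2→4→9→6 push 2 @ unit cost 28 (adds 56)
total cost = 251

Minimum cost for 17 units: 251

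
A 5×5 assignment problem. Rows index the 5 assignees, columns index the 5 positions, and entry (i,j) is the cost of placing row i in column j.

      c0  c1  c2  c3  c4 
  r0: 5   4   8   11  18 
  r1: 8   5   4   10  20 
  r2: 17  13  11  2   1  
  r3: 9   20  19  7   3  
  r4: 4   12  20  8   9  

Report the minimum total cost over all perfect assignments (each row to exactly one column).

optimal assignment: row0→col1 (cost 4), row1→col2 (cost 4), row2→col3 (cost 2), row3→col4 (cost 3), row4→col0 (cost 4)
total = 4 + 4 + 2 + 3 + 4 = 17

Minimum assignment cost: 17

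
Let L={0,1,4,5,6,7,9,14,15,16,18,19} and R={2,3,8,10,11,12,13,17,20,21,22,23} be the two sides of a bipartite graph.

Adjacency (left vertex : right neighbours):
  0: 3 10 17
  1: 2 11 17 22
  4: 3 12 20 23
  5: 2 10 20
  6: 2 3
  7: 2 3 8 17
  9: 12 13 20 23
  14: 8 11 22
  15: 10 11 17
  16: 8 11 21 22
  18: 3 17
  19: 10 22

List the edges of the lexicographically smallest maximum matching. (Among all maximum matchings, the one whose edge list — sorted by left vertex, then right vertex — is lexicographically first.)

Lex-smallest maximum matching: {(0,3), (1,2), (4,12), (5,20), (7,8), (9,13), (14,11), (15,10), (16,21), (18,17), (19,22)}

|M| = 11 (so the lex-smallest maximum matching has 11 edges)
process left vertices in ascending order; for each, take the smallest-labelled available neighbour that still permits 11 edges overall, or leave it unmatched if none does
lex-smallest matching: {0-3, 1-2, 4-12, 5-20, 7-8, 9-13, 14-11, 15-10, 16-21, 18-17, 19-22}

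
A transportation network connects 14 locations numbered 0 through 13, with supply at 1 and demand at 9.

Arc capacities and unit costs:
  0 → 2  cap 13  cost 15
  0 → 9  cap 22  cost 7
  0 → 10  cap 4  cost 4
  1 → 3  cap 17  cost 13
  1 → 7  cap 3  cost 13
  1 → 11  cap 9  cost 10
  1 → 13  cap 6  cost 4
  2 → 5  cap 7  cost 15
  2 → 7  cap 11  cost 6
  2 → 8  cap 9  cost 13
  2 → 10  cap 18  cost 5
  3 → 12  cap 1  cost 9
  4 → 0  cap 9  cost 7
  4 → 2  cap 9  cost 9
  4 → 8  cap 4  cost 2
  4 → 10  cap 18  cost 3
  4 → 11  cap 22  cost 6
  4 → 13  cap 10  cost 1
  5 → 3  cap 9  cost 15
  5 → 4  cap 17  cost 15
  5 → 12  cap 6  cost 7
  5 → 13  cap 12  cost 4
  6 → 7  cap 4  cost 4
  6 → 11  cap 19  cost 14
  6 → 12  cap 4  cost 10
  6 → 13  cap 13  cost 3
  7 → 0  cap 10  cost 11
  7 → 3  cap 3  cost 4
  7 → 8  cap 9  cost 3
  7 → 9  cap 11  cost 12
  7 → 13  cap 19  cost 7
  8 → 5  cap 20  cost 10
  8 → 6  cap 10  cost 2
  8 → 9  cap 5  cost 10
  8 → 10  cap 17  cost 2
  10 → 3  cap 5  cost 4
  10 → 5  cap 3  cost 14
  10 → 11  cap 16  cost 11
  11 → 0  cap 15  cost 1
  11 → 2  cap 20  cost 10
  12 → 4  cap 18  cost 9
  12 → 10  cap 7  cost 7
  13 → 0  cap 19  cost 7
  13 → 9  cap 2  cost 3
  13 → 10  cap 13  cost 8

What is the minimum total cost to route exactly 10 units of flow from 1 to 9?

Minimum cost for 10 units: 158

shortest-cost path #1: 1→13→9 push 2 @ unit cost 7 (adds 14)
shortest-cost path #2: 1→11→0→9 push 8 @ unit cost 18 (adds 144)
total cost = 158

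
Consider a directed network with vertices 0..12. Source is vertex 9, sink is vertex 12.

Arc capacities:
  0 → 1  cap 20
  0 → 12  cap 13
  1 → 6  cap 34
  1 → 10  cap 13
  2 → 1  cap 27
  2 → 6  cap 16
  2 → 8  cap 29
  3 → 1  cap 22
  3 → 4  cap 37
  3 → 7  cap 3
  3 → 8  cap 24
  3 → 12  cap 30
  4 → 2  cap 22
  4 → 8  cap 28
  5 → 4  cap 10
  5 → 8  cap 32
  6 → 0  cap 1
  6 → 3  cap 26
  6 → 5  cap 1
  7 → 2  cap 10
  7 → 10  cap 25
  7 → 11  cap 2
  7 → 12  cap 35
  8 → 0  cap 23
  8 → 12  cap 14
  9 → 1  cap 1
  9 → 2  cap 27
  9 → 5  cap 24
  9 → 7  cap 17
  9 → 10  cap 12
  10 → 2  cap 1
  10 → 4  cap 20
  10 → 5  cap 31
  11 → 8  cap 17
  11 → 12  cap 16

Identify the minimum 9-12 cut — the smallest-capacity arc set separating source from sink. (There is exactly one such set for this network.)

Min-cut arcs: {(0,12), (6,3), (8,12), (9,7)} (total capacity 70)

augment #1: 9→7→12 push 17
augment #2: 9→2→8→12 push 14
augment #3: 9→1→6→0→12 push 1
augment #4: 9→2→6→3→12 push 13
augment #5: 9→5→8→0→12 push 12
augment #6: 9→10→2→6→3→12 push 1
augment #7: 9→5→4→2→6→3→12 push 2
augment #8: 9→5→8→0→6→3→12 push 1
augment #9: 9→5→4→2→1→6→3→12 push 8
augment #10: 9→5→8→0→1→6→3→12 push 1
max flow = 70; residual-reachable set from 9 gives S-side
cut edges (S→T): {(0,12), (6,3), (8,12), (9,7)} total cap 70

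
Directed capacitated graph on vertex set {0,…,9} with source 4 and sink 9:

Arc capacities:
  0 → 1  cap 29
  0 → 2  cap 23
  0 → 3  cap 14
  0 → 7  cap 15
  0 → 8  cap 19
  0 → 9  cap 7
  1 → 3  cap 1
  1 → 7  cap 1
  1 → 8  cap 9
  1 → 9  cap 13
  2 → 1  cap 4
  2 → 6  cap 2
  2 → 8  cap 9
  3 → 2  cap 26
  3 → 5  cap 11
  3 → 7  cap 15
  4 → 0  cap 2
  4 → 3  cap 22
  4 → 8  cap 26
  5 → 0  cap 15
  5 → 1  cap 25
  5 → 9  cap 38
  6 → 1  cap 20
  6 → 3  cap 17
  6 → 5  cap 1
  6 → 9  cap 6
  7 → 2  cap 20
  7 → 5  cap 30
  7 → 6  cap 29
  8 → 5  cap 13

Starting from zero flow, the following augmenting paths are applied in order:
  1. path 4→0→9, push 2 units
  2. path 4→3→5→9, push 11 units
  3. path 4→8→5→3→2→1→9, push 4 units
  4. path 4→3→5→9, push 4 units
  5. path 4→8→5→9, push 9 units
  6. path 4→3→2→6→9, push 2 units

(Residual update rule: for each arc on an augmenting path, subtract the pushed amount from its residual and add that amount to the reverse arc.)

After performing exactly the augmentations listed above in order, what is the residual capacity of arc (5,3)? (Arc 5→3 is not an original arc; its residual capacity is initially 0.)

after path 1 (4→0→9, push 2): res(5,3)=0
after path 2 (4→3→5→9, push 11): res(5,3)=11
after path 3 (4→8→5→3→2→1→9, push 4): res(5,3)=7
after path 4 (4→3→5→9, push 4): res(5,3)=11
after path 5 (4→8→5→9, push 9): res(5,3)=11
after path 6 (4→3→2→6→9, push 2): res(5,3)=11

Residual capacity of (5,3): 11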